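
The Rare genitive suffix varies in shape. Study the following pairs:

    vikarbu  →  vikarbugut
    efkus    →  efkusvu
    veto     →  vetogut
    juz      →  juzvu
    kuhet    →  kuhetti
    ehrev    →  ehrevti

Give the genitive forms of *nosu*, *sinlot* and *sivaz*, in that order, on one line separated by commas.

Looking at the final sound of each stem: -vu when the stem ends in a sibilant (*efkus*, *juz*); -ti when the stem ends in a non-sibilant consonant (*kuhet*, *ehrev*); -gut when the stem ends in a vowel (*vikarbu*, *veto*).
*nosu*: final sound = /u/, a vowel → -gut → *nosugut*.
*sinlot* — final sound /t/ (a non-sibilant consonant) → -ti → *sinlotti*.
*sivaz* — final sound /z/ (a sibilant) → -vu → *sivazvu*.

nosugut, sinlotti, sivazvu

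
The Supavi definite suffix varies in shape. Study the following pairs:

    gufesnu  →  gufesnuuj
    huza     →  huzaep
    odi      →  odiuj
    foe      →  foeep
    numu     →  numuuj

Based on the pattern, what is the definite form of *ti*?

The suffix is conditioned by the last vowel: -uj when the last vowel of the stem is a high vowel (*gufesnu*, *odi*, *numu*); -ep when the last vowel of the stem is a non-high vowel (*huza*, *foe*).
Since the last vowel of *ti* is /i/ (a high vowel), it takes -uj, giving *tiuj*.

tiuj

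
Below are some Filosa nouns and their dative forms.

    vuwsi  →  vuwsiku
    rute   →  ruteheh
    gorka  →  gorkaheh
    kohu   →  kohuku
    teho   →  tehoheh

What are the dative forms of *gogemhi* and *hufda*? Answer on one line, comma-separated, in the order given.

gogemhiku, hufdaheh

Looking at the last vowel of each stem: -ku when the last vowel of the stem is a high vowel (*vuwsi*, *kohu*); -heh when the last vowel of the stem is a non-high vowel (*rute*, *gorka*, *teho*).
*gogemhi*: last vowel = /i/, a high vowel → -ku → *gogemhiku*.
*hufda*: last vowel = /a/, a non-high vowel → -heh → *hufdaheh*.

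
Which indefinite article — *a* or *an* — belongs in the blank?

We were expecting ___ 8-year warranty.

an

The indefinite article is chosen by the initial *sound* of the following word, not its spelling.
The number *8* is spoken "eight", beginning with /eɪt/ — a vowel sound.
So the article is *an*: We were expecting an 8-year warranty.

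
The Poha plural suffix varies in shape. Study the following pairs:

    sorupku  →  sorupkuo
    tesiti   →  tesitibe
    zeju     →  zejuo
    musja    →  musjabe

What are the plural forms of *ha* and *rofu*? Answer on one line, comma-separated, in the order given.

The pattern is rounding harmony: -o when the last vowel of the stem is a rounded vowel (*sorupku*, *zeju*); -be when the last vowel of the stem is an unrounded vowel (*tesiti*, *musja*).
The last vowel of *ha* is /a/, which is an unrounded vowel, so the suffix is -be, giving *habe*.
The last vowel of *rofu* is /u/, which is a rounded vowel, so the suffix is -o, giving *rofuo*.

habe, rofuo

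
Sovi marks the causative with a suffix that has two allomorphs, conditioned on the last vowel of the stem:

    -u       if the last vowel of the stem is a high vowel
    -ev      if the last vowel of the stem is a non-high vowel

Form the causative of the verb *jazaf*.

jazafev

Since the last vowel of *jazaf* is /a/ (a non-high vowel), it takes -ev, giving *jazafev*.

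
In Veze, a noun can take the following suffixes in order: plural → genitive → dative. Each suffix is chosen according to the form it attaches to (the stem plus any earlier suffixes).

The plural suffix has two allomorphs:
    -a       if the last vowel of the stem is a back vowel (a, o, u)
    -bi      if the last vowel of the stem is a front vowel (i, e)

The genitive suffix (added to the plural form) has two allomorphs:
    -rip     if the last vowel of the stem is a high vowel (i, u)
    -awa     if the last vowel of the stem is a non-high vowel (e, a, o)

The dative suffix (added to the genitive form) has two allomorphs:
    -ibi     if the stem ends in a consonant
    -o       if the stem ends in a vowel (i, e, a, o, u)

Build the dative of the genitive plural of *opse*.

opsebiripibi

*opse* — last vowel /e/ (a front vowel) → -bi → *opsebi*.
The plural form *opsebi* — last vowel /i/ (a high vowel) → -rip → *opsebirip*.
Since the final sound of the genitive form *opsebirip* is /p/ (a consonant), it takes -ibi, giving *opsebiripibi*.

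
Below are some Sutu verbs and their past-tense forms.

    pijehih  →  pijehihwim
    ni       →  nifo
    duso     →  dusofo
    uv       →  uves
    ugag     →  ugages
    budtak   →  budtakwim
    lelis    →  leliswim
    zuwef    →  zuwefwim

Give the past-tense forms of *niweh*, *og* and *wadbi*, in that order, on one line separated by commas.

niwehwim, oges, wadbifo

Looking at the final sound of each stem: -wim when the stem ends in a voiceless consonant (*pijehih*, *budtak*, *lelis*, *zuwef*); -es when the stem ends in a voiced consonant (*uv*, *ugag*); -fo when the stem ends in a vowel (*ni*, *duso*).
*niweh*: final sound = /h/, a voiceless consonant → -wim → *niwehwim*.
Since the final sound of *og* is /g/ (a voiced consonant), it takes -es, giving *oges*.
*wadbi* — final sound /i/ (a vowel) → -fo → *wadbifo*.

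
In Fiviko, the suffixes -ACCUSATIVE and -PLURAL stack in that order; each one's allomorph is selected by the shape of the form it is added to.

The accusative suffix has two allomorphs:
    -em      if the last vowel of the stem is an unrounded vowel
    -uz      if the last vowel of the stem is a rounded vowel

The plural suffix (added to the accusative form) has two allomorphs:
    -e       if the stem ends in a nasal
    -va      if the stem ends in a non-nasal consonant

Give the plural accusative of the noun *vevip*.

vevipeme

*vevip*: last vowel = /i/, an unrounded vowel → -em → *vevipem*.
Since the final consonant of the accusative form *vevipem* is /m/ (a nasal), it takes -e, giving *vevipeme*.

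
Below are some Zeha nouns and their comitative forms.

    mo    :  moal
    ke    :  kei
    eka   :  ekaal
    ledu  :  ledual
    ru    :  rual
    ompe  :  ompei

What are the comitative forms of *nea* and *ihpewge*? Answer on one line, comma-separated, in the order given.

The pattern is front/back vowel harmony: -i when the last vowel of the stem is a front vowel (*ke*, *ompe*); -al when the last vowel of the stem is a back vowel (*mo*, *eka*, *ledu*, *ru*).
Since the last vowel of *nea* is /a/ (a back vowel), it takes -al, giving *neaal*.
Since the last vowel of *ihpewge* is /e/ (a front vowel), it takes -i, giving *ihpewgei*.

neaal, ihpewgei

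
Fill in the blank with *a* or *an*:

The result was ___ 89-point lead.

an

The indefinite article is chosen by the initial *sound* of the following word, not its spelling.
The number *89* is spoken "eighty-…", beginning with /ˈeɪti/ — a vowel sound.
So the article is *an*: The result was an 89-point lead.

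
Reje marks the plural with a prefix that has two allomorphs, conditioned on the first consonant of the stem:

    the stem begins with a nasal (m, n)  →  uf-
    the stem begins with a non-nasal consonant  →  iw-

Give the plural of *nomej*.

ufnomej

The first consonant of *nomej* is /n/, which is a nasal, so the prefix is uf-, giving *ufnomej*.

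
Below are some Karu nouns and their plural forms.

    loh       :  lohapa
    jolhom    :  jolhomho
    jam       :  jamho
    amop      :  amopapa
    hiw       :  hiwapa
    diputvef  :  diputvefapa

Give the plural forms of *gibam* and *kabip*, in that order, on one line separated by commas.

gibamho, kabipapa

Looking at the final consonant of each stem: -ho when the stem ends in a nasal (*jolhom*, *jam*); -apa when the stem ends in a non-nasal consonant (*loh*, *amop*, *hiw*, *diputvef*).
Since the final consonant of *gibam* is /m/ (a nasal), it takes -ho, giving *gibamho*.
The final consonant of *kabip* is /p/, which is non-nasal, so the suffix is -apa, giving *kabipapa*.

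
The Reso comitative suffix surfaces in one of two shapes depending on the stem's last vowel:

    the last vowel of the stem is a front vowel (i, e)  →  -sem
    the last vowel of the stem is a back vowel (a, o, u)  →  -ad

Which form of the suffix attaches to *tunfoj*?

The last vowel of *tunfoj* is /o/, which is a back vowel, so the suffix is -ad.

-ad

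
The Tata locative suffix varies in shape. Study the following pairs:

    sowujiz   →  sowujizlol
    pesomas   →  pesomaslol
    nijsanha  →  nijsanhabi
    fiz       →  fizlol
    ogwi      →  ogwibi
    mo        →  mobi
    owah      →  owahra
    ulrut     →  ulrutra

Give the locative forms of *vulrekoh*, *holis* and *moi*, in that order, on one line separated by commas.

vulrekohra, holislol, moibi

Looking at the final sound of each stem: -lol when the stem ends in a sibilant (*sowujiz*, *pesomas*, *fiz*); -ra when the stem ends in a non-sibilant consonant (*owah*, *ulrut*); -bi when the stem ends in a vowel (*nijsanha*, *ogwi*, *mo*).
*vulrekoh*: final sound = /h/, a non-sibilant consonant → -ra → *vulrekohra*.
Since the final sound of *holis* is /s/ (a sibilant), it takes -lol, giving *holislol*.
Since the final sound of *moi* is /i/ (a vowel), it takes -bi, giving *moibi*.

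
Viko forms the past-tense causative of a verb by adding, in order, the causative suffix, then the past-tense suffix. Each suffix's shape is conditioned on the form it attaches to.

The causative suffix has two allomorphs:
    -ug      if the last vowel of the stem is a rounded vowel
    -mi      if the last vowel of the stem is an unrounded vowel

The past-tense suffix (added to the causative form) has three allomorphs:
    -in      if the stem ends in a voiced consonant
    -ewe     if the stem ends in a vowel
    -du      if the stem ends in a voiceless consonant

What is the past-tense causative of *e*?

Since the last vowel of *e* is /e/ (an unrounded vowel), it takes -mi, giving *emi*.
The causative form *emi* — final sound /i/ (a vowel) → -ewe → *emiewe*.

emiewe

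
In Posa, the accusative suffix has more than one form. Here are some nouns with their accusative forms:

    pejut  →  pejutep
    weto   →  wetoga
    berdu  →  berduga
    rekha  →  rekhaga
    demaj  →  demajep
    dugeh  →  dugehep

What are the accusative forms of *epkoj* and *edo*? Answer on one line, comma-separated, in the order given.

The pattern is consonant vs. vowel: -ep when the stem ends in a consonant (*pejut*, *demaj*, *dugeh*); -ga when the stem ends in a vowel (*weto*, *berdu*, *rekha*).
The final sound of *epkoj* is /j/, which is a consonant, so the suffix is -ep, giving *epkojep*.
*edo* — final sound /o/ (a vowel) → -ga → *edoga*.

epkojep, edoga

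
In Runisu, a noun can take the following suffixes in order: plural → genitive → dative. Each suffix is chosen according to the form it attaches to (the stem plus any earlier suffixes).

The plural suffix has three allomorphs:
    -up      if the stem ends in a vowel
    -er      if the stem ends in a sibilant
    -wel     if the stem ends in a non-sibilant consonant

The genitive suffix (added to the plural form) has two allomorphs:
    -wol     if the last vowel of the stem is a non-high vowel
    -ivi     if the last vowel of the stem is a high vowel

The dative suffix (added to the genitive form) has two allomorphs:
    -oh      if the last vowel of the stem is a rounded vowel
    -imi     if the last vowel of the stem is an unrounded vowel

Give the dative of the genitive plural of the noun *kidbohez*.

kidbohezerwoloh

The final sound of *kidbohez* is /z/, which is a sibilant, so the plural suffix is -er, giving *kidbohezer*.
The plural form *kidbohezer*: last vowel = /e/, a non-high vowel → -wol → *kidbohezerwol*.
The genitive form *kidbohezerwol* — last vowel /o/ (a rounded vowel) → -oh → *kidbohezerwoloh*.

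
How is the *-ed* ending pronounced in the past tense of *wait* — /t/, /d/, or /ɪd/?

/ɪd/

The stem *wait* ends in /t/ or /d/.
The -ed suffix is realized as /ɪd/ after /t, d/; as /t/ after other voiceless consonants; and as /d/ after other voiced sounds.
So -ed on *wait* is pronounced /ɪd/.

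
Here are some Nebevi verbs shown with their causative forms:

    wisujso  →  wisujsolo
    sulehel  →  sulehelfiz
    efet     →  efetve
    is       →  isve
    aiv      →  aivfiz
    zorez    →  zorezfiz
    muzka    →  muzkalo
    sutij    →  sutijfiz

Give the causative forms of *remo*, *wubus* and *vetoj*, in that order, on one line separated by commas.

remolo, wubusve, vetojfiz

The alternation tracks the final sound of the stem — -ve when the stem ends in a voiceless consonant (*efet*, *is*); -fiz when the stem ends in a voiced consonant (*sulehel*, *aiv*, *zorez*, *sutij*); -lo when the stem ends in a vowel (*wisujso*, *muzka*).
The final sound of *remo* is /o/, which is a vowel, so the suffix is -lo, giving *remolo*.
Since the final sound of *wubus* is /s/ (a voiceless consonant), it takes -ve, giving *wubusve*.
*vetoj*: final sound = /j/, a voiced consonant → -fiz → *vetojfiz*.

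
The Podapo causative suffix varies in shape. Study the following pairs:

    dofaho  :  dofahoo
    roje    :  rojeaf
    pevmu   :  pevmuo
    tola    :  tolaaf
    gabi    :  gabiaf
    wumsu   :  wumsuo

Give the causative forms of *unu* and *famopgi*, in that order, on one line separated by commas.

The alternation tracks the last vowel of the stem — -o when the last vowel of the stem is a rounded vowel (*dofaho*, *pevmu*, *wumsu*); -af when the last vowel of the stem is an unrounded vowel (*roje*, *tola*, *gabi*).
*unu*: last vowel = /u/, a rounded vowel → -o → *unuo*.
Since the last vowel of *famopgi* is /i/ (an unrounded vowel), it takes -af, giving *famopgiaf*.

unuo, famopgiaf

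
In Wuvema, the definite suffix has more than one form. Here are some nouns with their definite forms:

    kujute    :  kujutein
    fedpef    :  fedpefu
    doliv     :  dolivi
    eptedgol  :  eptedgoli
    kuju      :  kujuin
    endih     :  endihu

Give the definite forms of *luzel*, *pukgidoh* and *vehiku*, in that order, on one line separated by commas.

The alternation tracks the final sound of the stem — -u when the stem ends in a voiceless consonant (*fedpef*, *endih*); -i when the stem ends in a voiced consonant (*doliv*, *eptedgol*); -in when the stem ends in a vowel (*kujute*, *kuju*).
*luzel*: final sound = /l/, a voiced consonant → -i → *luzeli*.
*pukgidoh* — final sound /h/ (a voiceless consonant) → -u → *pukgidohu*.
*vehiku*: final sound = /u/, a vowel → -in → *vehikuin*.

luzeli, pukgidohu, vehikuin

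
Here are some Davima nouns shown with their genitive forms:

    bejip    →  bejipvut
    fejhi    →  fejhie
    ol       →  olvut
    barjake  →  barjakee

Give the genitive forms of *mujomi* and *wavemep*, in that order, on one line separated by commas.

mujomie, wavemepvut

The pattern is consonant vs. vowel: -vut when the stem ends in a consonant (*bejip*, *ol*); -e when the stem ends in a vowel (*fejhi*, *barjake*).
The final sound of *mujomi* is /i/, which is a vowel, so the suffix is -e, giving *mujomie*.
The final sound of *wavemep* is /p/, which is a consonant, so the suffix is -vut, giving *wavemepvut*.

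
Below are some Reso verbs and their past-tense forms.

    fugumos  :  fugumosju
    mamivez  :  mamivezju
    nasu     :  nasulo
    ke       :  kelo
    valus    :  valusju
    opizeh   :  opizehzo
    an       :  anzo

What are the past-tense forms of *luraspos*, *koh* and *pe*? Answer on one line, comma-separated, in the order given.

lurasposju, kohzo, pelo

The suffix is conditioned by the final sound: -ju when the stem ends in a sibilant (*fugumos*, *mamivez*, *valus*); -zo when the stem ends in a non-sibilant consonant (*opizeh*, *an*); -lo when the stem ends in a vowel (*nasu*, *ke*).
Since the final sound of *luraspos* is /s/ (a sibilant), it takes -ju, giving *lurasposju*.
*koh*: final sound = /h/, a non-sibilant consonant → -zo → *kohzo*.
Since the final sound of *pe* is /e/ (a vowel), it takes -lo, giving *pelo*.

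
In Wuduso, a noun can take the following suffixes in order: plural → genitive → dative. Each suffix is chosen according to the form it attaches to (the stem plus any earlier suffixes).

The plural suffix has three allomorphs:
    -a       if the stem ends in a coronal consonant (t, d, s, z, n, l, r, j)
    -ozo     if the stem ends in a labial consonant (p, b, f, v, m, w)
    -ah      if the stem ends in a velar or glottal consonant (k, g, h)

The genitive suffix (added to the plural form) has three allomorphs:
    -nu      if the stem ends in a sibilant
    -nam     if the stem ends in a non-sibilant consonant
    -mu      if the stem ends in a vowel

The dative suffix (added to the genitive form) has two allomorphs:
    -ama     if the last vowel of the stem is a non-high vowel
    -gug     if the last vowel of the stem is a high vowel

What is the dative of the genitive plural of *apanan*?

The final consonant of *apanan* is /n/, which is coronal, so the plural suffix is -a, giving *apanana*.
The plural form *apanana* — final sound /a/ (a vowel) → -mu → *apananamu*.
The genitive form *apananamu*: last vowel = /u/, a high vowel → -gug → *apananamugug*.

apananamugug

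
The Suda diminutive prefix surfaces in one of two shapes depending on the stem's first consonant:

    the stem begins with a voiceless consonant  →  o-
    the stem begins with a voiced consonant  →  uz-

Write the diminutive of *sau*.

osau

*sau* — first consonant /s/ (voiceless) → o- → *osau*.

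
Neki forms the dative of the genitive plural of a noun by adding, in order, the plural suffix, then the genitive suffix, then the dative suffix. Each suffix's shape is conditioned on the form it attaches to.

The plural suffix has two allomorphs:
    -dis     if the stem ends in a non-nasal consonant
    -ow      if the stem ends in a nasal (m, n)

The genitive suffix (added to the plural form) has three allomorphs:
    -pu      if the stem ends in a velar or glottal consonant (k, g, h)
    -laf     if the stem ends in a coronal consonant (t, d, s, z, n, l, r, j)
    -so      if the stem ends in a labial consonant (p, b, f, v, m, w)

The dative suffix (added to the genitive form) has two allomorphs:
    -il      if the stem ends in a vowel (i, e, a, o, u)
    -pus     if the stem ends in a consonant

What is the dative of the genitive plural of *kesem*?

kesemowsoil

Since the final consonant of *kesem* is /m/ (a nasal), it takes -ow, giving *kesemow*.
The final consonant of the plural form *kesemow* is /w/, which is labial, so the genitive suffix is -so, giving *kesemowso*.
Since the final sound of the genitive form *kesemowso* is /o/ (a vowel), it takes -il, giving *kesemowsoil*.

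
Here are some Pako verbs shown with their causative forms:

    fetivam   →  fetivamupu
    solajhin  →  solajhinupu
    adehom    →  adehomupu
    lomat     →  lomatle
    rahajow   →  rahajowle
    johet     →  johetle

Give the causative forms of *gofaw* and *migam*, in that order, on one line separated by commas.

gofawle, migamupu

The alternation tracks the final consonant of the stem — -upu when the stem ends in a nasal (*fetivam*, *solajhin*, *adehom*); -le when the stem ends in a non-nasal consonant (*lomat*, *rahajow*, *johet*).
*gofaw*: final consonant = /w/, non-nasal → -le → *gofawle*.
*migam* — final consonant /m/ (a nasal) → -upu → *migamupu*.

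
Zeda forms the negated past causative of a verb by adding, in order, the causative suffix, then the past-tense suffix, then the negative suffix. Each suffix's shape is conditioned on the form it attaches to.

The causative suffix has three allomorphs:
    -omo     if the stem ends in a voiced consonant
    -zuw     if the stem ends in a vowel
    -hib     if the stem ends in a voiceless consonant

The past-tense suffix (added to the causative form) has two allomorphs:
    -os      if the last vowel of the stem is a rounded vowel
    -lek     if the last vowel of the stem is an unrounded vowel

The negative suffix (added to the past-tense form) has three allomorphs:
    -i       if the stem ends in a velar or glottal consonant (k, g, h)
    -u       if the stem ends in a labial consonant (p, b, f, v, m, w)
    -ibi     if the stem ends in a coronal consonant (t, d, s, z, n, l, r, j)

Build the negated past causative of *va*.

vazuwosibi

The final sound of *va* is /a/, which is a vowel, so the causative suffix is -zuw, giving *vazuw*.
Since the last vowel of the causative form *vazuw* is /u/ (a rounded vowel), it takes -os, giving *vazuwos*.
The final consonant of the past-tense form *vazuwos* is /s/, which is coronal, so the negative suffix is -ibi, giving *vazuwosibi*.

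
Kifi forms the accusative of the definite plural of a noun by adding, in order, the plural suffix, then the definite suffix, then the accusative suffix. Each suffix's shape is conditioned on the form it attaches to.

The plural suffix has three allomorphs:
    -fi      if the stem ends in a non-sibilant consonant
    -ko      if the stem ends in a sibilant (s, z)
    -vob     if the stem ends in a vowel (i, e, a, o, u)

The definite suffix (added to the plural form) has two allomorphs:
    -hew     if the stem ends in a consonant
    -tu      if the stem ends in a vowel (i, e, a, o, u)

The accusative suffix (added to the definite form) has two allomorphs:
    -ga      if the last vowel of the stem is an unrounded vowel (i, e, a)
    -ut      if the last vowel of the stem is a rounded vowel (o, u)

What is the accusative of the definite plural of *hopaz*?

hopazkotuut

The final sound of *hopaz* is /z/, which is a sibilant, so the plural suffix is -ko, giving *hopazko*.
The final sound of the plural form *hopazko* is /o/, which is a vowel, so the definite suffix is -tu, giving *hopazkotu*.
The definite form *hopazkotu*: last vowel = /u/, a rounded vowel → -ut → *hopazkotuut*.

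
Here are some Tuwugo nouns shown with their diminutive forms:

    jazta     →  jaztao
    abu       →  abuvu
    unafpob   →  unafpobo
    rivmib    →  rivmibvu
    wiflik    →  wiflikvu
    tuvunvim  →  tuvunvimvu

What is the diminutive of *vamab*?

The suffix is conditioned by the last vowel: -vu when the last vowel of the stem is a high vowel (*abu*, *rivmib*, *wiflik*, *tuvunvim*); -o when the last vowel of the stem is a non-high vowel (*jazta*, *unafpob*).
*vamab*: last vowel = /a/, a non-high vowel → -o → *vamabo*.

vamabo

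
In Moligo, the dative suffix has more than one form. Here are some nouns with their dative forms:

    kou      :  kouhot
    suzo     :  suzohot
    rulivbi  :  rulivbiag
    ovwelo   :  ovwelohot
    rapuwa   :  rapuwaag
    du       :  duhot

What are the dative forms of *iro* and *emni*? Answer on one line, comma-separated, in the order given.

The pattern is rounding harmony: -hot when the last vowel of the stem is a rounded vowel (*kou*, *suzo*, *ovwelo*, *du*); -ag when the last vowel of the stem is an unrounded vowel (*rulivbi*, *rapuwa*).
Since the last vowel of *iro* is /o/ (a rounded vowel), it takes -hot, giving *irohot*.
Since the last vowel of *emni* is /i/ (an unrounded vowel), it takes -ag, giving *emniag*.

irohot, emniag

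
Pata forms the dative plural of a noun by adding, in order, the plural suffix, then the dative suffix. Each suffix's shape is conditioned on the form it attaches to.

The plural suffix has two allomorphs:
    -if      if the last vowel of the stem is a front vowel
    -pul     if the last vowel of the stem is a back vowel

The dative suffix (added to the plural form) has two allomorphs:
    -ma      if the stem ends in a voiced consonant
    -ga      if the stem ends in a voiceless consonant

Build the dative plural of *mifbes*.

*mifbes*: last vowel = /e/, a front vowel → -if → *mifbesif*.
Since the final consonant of the plural form *mifbesif* is /f/ (voiceless), it takes -ga, giving *mifbesifga*.

mifbesifga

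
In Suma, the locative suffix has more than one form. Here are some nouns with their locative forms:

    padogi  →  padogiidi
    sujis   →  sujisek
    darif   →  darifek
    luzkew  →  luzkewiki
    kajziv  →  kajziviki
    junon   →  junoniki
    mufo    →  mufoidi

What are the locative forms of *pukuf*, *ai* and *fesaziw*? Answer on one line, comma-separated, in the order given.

The alternation tracks the final sound of the stem — -ek when the stem ends in a voiceless consonant (*sujis*, *darif*); -iki when the stem ends in a voiced consonant (*luzkew*, *kajziv*, *junon*); -idi when the stem ends in a vowel (*padogi*, *mufo*).
The final sound of *pukuf* is /f/, which is a voiceless consonant, so the suffix is -ek, giving *pukufek*.
The final sound of *ai* is /i/, which is a vowel, so the suffix is -idi, giving *aiidi*.
Since the final sound of *fesaziw* is /w/ (a voiced consonant), it takes -iki, giving *fesaziwiki*.

pukufek, aiidi, fesaziwiki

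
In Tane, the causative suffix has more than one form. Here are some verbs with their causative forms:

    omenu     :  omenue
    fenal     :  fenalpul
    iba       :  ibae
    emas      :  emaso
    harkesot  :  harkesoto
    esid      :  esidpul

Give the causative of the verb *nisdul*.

The pattern is voicing of the final sound: -o when the stem ends in a voiceless consonant (*emas*, *harkesot*); -pul when the stem ends in a voiced consonant (*fenal*, *esid*); -e when the stem ends in a vowel (*omenu*, *iba*).
*nisdul*: final sound = /l/, a voiced consonant → -pul → *nisdulpul*.

nisdulpul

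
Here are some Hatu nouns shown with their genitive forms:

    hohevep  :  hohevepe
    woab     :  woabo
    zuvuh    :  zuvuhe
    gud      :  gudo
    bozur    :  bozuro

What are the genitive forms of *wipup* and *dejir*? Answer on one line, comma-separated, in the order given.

wipupe, dejiro

Looking at the final consonant of each stem: -e when the stem ends in a voiceless consonant (*hohevep*, *zuvuh*); -o when the stem ends in a voiced consonant (*woab*, *gud*, *bozur*).
The final consonant of *wipup* is /p/, which is voiceless, so the suffix is -e, giving *wipupe*.
The final consonant of *dejir* is /r/, which is voiced, so the suffix is -o, giving *dejiro*.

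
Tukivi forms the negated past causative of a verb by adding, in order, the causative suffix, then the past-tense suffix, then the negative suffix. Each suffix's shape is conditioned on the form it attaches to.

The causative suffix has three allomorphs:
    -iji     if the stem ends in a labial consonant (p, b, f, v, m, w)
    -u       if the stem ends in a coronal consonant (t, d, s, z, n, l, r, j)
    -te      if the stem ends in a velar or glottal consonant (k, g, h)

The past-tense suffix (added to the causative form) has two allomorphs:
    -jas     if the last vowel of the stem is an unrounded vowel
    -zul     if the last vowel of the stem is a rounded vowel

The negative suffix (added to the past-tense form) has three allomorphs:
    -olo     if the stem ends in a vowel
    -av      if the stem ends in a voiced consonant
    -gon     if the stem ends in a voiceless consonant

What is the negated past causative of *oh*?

Since the final consonant of *oh* is /h/ (velar/glottal), it takes -te, giving *ohte*.
The causative form *ohte*: last vowel = /e/, an unrounded vowel → -jas → *ohtejas*.
Since the final sound of the past-tense form *ohtejas* is /s/ (a voiceless consonant), it takes -gon, giving *ohtejasgon*.

ohtejasgon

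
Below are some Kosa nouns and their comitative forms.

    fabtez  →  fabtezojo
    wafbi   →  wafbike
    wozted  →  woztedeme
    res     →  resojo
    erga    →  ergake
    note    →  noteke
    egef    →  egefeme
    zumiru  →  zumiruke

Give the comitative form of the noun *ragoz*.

ragozojo

The alternation tracks the final sound of the stem — -ojo when the stem ends in a sibilant (*fabtez*, *res*); -eme when the stem ends in a non-sibilant consonant (*wozted*, *egef*); -ke when the stem ends in a vowel (*wafbi*, *erga*, *note*, *zumiru*).
The final sound of *ragoz* is /z/, which is a sibilant, so the suffix is -ojo, giving *ragozojo*.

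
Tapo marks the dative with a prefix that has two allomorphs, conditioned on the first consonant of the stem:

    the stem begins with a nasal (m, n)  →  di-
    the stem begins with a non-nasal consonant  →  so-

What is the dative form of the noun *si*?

sosi

Since the first consonant of *si* is /s/ (non-nasal), it takes so-, giving *sosi*.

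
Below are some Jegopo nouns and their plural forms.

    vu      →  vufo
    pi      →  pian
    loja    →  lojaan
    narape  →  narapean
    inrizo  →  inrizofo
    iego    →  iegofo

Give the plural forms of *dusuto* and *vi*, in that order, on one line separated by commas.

The alternation tracks the last vowel of the stem — -fo when the last vowel of the stem is a rounded vowel (*vu*, *inrizo*, *iego*); -an when the last vowel of the stem is an unrounded vowel (*pi*, *loja*, *narape*).
The last vowel of *dusuto* is /o/, which is a rounded vowel, so the suffix is -fo, giving *dusutofo*.
*vi* — last vowel /i/ (an unrounded vowel) → -an → *vian*.

dusutofo, vian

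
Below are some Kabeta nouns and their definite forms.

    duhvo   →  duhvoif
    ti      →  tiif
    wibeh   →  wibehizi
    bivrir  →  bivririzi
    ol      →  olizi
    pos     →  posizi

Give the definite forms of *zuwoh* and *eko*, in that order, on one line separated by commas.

zuwohizi, ekoif

The alternation tracks the final sound of the stem — -izi when the stem ends in a consonant (*wibeh*, *bivrir*, *ol*, *pos*); -if when the stem ends in a vowel (*duhvo*, *ti*).
Since the final sound of *zuwoh* is /h/ (a consonant), it takes -izi, giving *zuwohizi*.
*eko* — final sound /o/ (a vowel) → -if → *ekoif*.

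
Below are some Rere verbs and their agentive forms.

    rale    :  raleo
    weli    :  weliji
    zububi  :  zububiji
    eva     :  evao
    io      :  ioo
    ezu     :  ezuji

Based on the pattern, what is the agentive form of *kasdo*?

The suffix is conditioned by the last vowel: -ji when the last vowel of the stem is a high vowel (*weli*, *zububi*, *ezu*); -o when the last vowel of the stem is a non-high vowel (*rale*, *eva*, *io*).
The last vowel of *kasdo* is /o/, which is a non-high vowel, so the suffix is -o, giving *kasdoo*.

kasdoo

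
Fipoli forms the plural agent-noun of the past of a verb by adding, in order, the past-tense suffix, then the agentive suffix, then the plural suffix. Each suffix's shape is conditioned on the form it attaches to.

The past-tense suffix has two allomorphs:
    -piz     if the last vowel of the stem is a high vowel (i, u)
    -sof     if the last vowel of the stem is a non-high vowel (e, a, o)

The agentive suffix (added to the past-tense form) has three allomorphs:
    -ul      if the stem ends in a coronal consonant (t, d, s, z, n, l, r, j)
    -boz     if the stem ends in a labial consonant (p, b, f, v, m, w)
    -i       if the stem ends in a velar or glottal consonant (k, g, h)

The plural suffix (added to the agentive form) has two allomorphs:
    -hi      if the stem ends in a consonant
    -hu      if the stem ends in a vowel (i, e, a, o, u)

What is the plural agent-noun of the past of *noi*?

noipizulhi

*noi* — last vowel /i/ (a high vowel) → -piz → *noipiz*.
The final consonant of the past-tense form *noipiz* is /z/, which is coronal, so the agentive suffix is -ul, giving *noipizul*.
The final sound of the agentive form *noipizul* is /l/, which is a consonant, so the plural suffix is -hi, giving *noipizulhi*.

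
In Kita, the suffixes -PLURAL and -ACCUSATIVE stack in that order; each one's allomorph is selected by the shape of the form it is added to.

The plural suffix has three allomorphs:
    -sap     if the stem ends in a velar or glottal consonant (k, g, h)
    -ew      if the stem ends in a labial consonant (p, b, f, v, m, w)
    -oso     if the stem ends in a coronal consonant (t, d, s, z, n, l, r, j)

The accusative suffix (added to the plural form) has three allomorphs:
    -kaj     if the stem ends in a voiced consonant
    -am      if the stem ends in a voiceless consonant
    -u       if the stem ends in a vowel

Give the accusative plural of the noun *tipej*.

tipejosou

Since the final consonant of *tipej* is /j/ (coronal), it takes -oso, giving *tipejoso*.
The plural form *tipejoso*: final sound = /o/, a vowel → -u → *tipejosou*.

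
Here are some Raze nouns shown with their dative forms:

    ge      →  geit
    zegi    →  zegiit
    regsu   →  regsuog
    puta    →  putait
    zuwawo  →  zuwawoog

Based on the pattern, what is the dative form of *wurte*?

Looking at the last vowel of each stem: -og when the last vowel of the stem is a rounded vowel (*regsu*, *zuwawo*); -it when the last vowel of the stem is an unrounded vowel (*ge*, *zegi*, *puta*).
*wurte* — last vowel /e/ (an unrounded vowel) → -it → *wurteit*.

wurteit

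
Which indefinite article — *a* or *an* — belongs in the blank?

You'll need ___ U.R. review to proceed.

The indefinite article is chosen by the initial *sound* of the following word, not its spelling.
The initialism *U.R.* is read letter by letter; the first letter, U, is pronounced /juː/, which begins with a consonant sound.
So the article is *a*: You'll need a U.R. review to proceed.

a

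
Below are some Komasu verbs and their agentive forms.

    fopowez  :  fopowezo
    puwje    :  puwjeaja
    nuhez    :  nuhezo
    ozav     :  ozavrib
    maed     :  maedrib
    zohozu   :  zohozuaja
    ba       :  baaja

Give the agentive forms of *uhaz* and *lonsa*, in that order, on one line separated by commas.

The pattern is sibilance of the final sound: -o when the stem ends in a sibilant (*fopowez*, *nuhez*); -rib when the stem ends in a non-sibilant consonant (*ozav*, *maed*); -aja when the stem ends in a vowel (*puwje*, *zohozu*, *ba*).
Since the final sound of *uhaz* is /z/ (a sibilant), it takes -o, giving *uhazo*.
The final sound of *lonsa* is /a/, which is a vowel, so the suffix is -aja, giving *lonsaaja*.

uhazo, lonsaaja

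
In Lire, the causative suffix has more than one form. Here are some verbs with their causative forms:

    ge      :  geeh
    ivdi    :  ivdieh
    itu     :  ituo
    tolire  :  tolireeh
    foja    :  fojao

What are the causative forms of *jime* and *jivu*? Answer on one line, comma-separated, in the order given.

The pattern is front/back vowel harmony: -eh when the last vowel of the stem is a front vowel (*ge*, *ivdi*, *tolire*); -o when the last vowel of the stem is a back vowel (*itu*, *foja*).
*jime* — last vowel /e/ (a front vowel) → -eh → *jimeeh*.
Since the last vowel of *jivu* is /u/ (a back vowel), it takes -o, giving *jivuo*.

jimeeh, jivuo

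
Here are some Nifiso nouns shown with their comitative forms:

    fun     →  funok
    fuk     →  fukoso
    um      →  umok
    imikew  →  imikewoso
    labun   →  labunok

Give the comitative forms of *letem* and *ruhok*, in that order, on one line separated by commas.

letemok, ruhokoso

Looking at the final consonant of each stem: -ok when the stem ends in a nasal (*fun*, *um*, *labun*); -oso when the stem ends in a non-nasal consonant (*fuk*, *imikew*).
*letem* — final consonant /m/ (a nasal) → -ok → *letemok*.
Since the final consonant of *ruhok* is /k/ (non-nasal), it takes -oso, giving *ruhokoso*.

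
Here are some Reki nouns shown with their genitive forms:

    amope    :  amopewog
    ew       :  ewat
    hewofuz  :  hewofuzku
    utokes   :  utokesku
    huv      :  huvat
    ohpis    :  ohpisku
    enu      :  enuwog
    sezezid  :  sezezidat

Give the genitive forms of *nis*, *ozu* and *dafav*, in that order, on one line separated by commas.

Looking at the final sound of each stem: -ku when the stem ends in a sibilant (*hewofuz*, *utokes*, *ohpis*); -at when the stem ends in a non-sibilant consonant (*ew*, *huv*, *sezezid*); -wog when the stem ends in a vowel (*amope*, *enu*).
*nis* — final sound /s/ (a sibilant) → -ku → *nisku*.
*ozu*: final sound = /u/, a vowel → -wog → *ozuwog*.
The final sound of *dafav* is /v/, which is a non-sibilant consonant, so the suffix is -at, giving *dafavat*.

nisku, ozuwog, dafavat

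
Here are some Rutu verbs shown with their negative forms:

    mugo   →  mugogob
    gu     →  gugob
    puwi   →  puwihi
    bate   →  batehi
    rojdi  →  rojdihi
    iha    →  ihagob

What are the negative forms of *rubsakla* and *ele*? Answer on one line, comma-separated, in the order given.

The alternation tracks the last vowel of the stem — -hi when the last vowel of the stem is a front vowel (*puwi*, *bate*, *rojdi*); -gob when the last vowel of the stem is a back vowel (*mugo*, *gu*, *iha*).
Since the last vowel of *rubsakla* is /a/ (a back vowel), it takes -gob, giving *rubsaklagob*.
*ele*: last vowel = /e/, a front vowel → -hi → *elehi*.

rubsaklagob, elehi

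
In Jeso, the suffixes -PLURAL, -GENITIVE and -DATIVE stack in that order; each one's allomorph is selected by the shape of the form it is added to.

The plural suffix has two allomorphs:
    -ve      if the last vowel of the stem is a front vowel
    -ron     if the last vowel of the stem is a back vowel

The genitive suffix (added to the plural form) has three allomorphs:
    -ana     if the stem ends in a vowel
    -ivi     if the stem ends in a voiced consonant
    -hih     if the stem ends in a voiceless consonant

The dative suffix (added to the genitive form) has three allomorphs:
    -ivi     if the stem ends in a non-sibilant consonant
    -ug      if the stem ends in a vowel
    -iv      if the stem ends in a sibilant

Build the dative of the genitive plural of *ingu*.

inguroniviug

Since the last vowel of *ingu* is /u/ (a back vowel), it takes -ron, giving *inguron*.
Since the final sound of the plural form *inguron* is /n/ (a voiced consonant), it takes -ivi, giving *inguronivi*.
The final sound of the genitive form *inguronivi* is /i/, which is a vowel, so the dative suffix is -ug, giving *inguroniviug*.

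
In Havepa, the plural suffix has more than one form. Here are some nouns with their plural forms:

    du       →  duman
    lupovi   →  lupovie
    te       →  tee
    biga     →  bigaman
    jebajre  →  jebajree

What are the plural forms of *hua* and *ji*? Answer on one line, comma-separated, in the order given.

The alternation tracks the last vowel of the stem — -e when the last vowel of the stem is a front vowel (*lupovi*, *te*, *jebajre*); -man when the last vowel of the stem is a back vowel (*du*, *biga*).
*hua*: last vowel = /a/, a back vowel → -man → *huaman*.
*ji*: last vowel = /i/, a front vowel → -e → *jie*.

huaman, jie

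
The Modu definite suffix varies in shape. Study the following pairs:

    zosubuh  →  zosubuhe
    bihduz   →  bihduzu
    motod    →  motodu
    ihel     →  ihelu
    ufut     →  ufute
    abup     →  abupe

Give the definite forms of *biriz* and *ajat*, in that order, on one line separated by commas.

The alternation tracks the final consonant of the stem — -e when the stem ends in a voiceless consonant (*zosubuh*, *ufut*, *abup*); -u when the stem ends in a voiced consonant (*bihduz*, *motod*, *ihel*).
The final consonant of *biriz* is /z/, which is voiced, so the suffix is -u, giving *birizu*.
*ajat*: final consonant = /t/, voiceless → -e → *ajate*.

birizu, ajate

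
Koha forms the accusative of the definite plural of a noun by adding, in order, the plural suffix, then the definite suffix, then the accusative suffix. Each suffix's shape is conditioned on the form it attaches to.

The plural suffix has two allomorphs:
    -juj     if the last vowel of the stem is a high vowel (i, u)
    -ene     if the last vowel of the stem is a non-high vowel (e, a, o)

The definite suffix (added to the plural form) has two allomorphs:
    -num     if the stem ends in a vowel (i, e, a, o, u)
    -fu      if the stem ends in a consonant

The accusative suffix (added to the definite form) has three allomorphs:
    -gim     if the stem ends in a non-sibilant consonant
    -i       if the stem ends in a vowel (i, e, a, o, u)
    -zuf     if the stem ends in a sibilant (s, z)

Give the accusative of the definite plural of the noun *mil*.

Since the last vowel of *mil* is /i/ (a high vowel), it takes -juj, giving *miljuj*.
The plural form *miljuj* — final sound /j/ (a consonant) → -fu → *miljujfu*.
The definite form *miljujfu* — final sound /u/ (a vowel) → -i → *miljujfui*.

miljujfui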